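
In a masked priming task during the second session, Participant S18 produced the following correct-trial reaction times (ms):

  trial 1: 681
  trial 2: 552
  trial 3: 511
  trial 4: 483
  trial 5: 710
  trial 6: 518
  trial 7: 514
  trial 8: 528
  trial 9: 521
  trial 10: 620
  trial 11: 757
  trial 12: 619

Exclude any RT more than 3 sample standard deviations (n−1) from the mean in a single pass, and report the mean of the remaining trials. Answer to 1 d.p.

584.5 ms

n = 12, ΣRT = 7014, M = 584.500
Σ(x−M)² = 90647.00; s = √(90647.00/11) = 90.778
Cutoffs: 584.500 ± 3·90.778 → [312.2, 856.8]
No RTs fall outside the cutoffs; all 12 retained. Mean = 7014/12 = 584.500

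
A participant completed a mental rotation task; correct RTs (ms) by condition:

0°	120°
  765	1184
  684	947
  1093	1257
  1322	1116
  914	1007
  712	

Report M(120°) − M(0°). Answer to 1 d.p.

187.2 ms

M(0°) = 5490/6 = 915.000
M(120°) = 5511/5 = 1102.200
Difference = 1102.200 − 915.000 = 187.200 ms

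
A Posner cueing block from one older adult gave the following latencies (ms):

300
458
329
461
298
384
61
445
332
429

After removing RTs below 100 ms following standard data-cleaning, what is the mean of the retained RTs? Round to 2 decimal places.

381.78 ms

Excluded: 61
Retained (n=9): Σ = 3436
Mean = 3436/9 = 381.7778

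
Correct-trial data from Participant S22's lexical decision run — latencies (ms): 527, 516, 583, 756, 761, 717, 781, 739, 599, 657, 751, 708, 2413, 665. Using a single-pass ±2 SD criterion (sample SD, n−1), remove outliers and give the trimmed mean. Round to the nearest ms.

674 ms

n = 14, ΣRT = 11173, M = 798.071
Σ(x−M)² = 2908358.93; s = √(2908358.93/13) = 472.990
Cutoffs: 798.071 ± 2·472.990 → [-147.9, 1744.1]
Outside: 2413 → excluded.
Retained (n=13): Σ = 8760, mean = 8760/13 = 673.846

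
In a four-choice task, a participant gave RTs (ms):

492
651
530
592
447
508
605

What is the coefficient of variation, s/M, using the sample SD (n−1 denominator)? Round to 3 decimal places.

0.132

n = 7, Σ = 3825, M = 546.4286
Σ(x−M)² = 31037.714; s = √(31037.714/6) = 71.9232
CV = 71.9232 / 546.4286 = 0.13162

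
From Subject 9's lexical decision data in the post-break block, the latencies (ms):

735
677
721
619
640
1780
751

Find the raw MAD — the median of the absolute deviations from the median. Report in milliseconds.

Sorted: 619, 640, 677, 721, 735, 751, 1780 → median = 721
|x − 721|: 14, 44, 0, 102, 81, 1059, 30
Sorted deviations: 0, 14, 30, 44, 81, 102, 1059 → MAD = 44

44 ms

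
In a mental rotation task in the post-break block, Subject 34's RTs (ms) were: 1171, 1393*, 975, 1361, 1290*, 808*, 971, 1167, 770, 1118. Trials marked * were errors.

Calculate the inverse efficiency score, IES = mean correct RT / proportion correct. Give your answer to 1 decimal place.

1537.3 ms

Correct trials (n=7): 1171, 975, 1361, 971, 1167, 770, 1118
Mean correct RT = 7533/7 = 1076.1429 ms
Proportion correct = 7/10
IES = 1076.1429 / (7/10) = 1537.347 ms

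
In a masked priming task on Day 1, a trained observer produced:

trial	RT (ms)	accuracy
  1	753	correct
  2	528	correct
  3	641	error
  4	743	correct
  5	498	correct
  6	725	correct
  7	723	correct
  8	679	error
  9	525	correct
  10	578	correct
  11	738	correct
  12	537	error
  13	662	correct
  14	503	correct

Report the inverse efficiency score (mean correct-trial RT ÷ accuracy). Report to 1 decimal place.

Correct trials (n=11): 753, 528, 743, 498, 725, 723, 525, 578, 738, 662, 503
Mean correct RT = 6976/11 = 634.1818 ms
Proportion correct = 11/14
IES = 634.1818 / (11/14) = 807.140 ms

807.1 ms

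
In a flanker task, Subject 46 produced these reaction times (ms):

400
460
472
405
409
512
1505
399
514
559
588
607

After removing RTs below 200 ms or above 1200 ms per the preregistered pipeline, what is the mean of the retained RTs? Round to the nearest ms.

484 ms

Excluded: 1505
Retained (n=11): Σ = 5325
Mean = 5325/11 = 484.0909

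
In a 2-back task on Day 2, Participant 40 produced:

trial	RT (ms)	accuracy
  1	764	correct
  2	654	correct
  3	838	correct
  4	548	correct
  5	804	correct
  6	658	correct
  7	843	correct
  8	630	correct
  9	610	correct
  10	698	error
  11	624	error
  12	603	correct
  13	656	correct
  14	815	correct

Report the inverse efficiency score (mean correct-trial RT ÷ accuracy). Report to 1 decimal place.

818.9 ms

Correct trials (n=12): 764, 654, 838, 548, 804, 658, 843, 630, 610, 603, 656, 815
Mean correct RT = 8423/12 = 701.9167 ms
Proportion correct = 12/14
IES = 701.9167 / (12/14) = 818.903 ms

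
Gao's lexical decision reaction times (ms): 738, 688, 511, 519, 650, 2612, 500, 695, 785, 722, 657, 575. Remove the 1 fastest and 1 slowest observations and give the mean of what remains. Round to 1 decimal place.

Sorted: 500, 511, 519, 575, 650, 657, 688, 695, 722, 738, 785, 2612
Drop lowest 1 (500) and highest 1 (2612)
Remaining (n=10): Σ = 6540, mean = 6540/10 = 654.000

654.0 ms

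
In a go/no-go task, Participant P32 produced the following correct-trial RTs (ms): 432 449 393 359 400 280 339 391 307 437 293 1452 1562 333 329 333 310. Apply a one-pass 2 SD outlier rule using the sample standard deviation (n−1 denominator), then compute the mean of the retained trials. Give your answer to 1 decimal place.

n = 17, ΣRT = 8399, M = 494.059
Σ(x−M)² = 2373490.94; s = √(2373490.94/16) = 385.153
Cutoffs: 494.059 ± 2·385.153 → [-276.2, 1264.4]
Outside: 1452, 1562 → excluded.
Retained (n=15): Σ = 5385, mean = 5385/15 = 359.000

359.0 ms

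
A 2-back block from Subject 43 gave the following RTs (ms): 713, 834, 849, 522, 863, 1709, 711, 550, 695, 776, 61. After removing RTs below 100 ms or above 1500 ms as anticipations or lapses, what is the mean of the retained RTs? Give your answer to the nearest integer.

Excluded: 61, 1709
Retained (n=9): Σ = 6513
Mean = 6513/9 = 723.6667

724 ms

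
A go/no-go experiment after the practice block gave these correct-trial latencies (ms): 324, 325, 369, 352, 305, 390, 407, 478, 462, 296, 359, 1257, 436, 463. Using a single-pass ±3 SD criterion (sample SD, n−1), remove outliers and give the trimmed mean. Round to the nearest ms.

382 ms

n = 14, ΣRT = 6223, M = 444.500
Σ(x−M)² = 758255.50; s = √(758255.50/13) = 241.511
Cutoffs: 444.500 ± 3·241.511 → [-280.0, 1169.0]
Outside: 1257 → excluded.
Retained (n=13): Σ = 4966, mean = 4966/13 = 382.000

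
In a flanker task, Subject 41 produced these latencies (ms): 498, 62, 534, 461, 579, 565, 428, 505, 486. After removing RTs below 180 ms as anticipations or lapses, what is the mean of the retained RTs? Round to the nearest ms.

Excluded: 62
Retained (n=8): Σ = 4056
Mean = 4056/8 = 507.0000

507 ms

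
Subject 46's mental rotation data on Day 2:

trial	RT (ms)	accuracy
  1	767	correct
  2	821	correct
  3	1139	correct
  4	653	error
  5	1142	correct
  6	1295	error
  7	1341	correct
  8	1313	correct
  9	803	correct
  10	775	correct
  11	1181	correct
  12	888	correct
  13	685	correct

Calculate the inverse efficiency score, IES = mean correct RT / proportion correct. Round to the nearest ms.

Correct trials (n=11): 767, 821, 1139, 1142, 1341, 1313, 803, 775, 1181, 888, 685
Mean correct RT = 10855/11 = 986.8182 ms
Proportion correct = 11/13
IES = 986.8182 / (11/13) = 1166.240 ms

1166 ms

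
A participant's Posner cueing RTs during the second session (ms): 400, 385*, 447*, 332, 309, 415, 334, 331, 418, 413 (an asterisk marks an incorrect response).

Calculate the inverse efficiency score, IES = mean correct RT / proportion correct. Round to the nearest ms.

461 ms

Correct trials (n=8): 400, 332, 309, 415, 334, 331, 418, 413
Mean correct RT = 2952/8 = 369.0000 ms
Proportion correct = 8/10
IES = 369.0000 / (8/10) = 461.250 ms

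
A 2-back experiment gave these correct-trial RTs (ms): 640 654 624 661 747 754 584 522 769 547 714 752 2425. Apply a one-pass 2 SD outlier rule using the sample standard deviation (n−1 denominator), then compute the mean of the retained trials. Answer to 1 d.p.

664.0 ms

n = 13, ΣRT = 10393, M = 799.462
Σ(x−M)² = 2941369.23; s = √(2941369.23/12) = 495.090
Cutoffs: 799.462 ± 2·495.090 → [-190.7, 1789.6]
Outside: 2425 → excluded.
Retained (n=12): Σ = 7968, mean = 7968/12 = 664.000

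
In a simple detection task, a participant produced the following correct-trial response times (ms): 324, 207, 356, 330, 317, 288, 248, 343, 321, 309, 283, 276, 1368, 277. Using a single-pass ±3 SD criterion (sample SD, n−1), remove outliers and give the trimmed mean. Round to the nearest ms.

n = 14, ΣRT = 5247, M = 374.786
Σ(x−M)² = 1082486.36; s = √(1082486.36/13) = 288.562
Cutoffs: 374.786 ± 3·288.562 → [-490.9, 1240.5]
Outside: 1368 → excluded.
Retained (n=13): Σ = 3879, mean = 3879/13 = 298.385

298 ms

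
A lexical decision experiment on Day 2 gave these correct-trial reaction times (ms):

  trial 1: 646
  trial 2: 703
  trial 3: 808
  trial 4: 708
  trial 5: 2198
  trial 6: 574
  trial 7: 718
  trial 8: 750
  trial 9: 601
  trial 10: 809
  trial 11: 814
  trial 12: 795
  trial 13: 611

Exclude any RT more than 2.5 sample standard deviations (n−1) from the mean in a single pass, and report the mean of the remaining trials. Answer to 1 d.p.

n = 13, ΣRT = 10735, M = 825.769
Σ(x−M)² = 2123348.31; s = √(2123348.31/12) = 420.649
Cutoffs: 825.769 ± 2.5·420.649 → [-225.9, 1877.4]
Outside: 2198 → excluded.
Retained (n=12): Σ = 8537, mean = 8537/12 = 711.417

711.4 ms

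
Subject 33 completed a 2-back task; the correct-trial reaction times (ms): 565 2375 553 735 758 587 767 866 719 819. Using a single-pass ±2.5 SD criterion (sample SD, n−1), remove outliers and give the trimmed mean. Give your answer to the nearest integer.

708 ms

n = 10, ΣRT = 8744, M = 874.400
Σ(x−M)² = 2605230.40; s = √(2605230.40/9) = 538.024
Cutoffs: 874.400 ± 2.5·538.024 → [-470.7, 2219.5]
Outside: 2375 → excluded.
Retained (n=9): Σ = 6369, mean = 6369/9 = 707.667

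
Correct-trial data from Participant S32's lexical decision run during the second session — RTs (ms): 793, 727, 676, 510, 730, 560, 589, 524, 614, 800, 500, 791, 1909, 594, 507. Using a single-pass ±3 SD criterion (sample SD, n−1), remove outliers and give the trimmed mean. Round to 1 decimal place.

n = 15, ΣRT = 10824, M = 721.600
Σ(x−M)² = 1678695.60; s = √(1678695.60/14) = 346.276
Cutoffs: 721.600 ± 3·346.276 → [-317.2, 1760.4]
Outside: 1909 → excluded.
Retained (n=14): Σ = 8915, mean = 8915/14 = 636.786

636.8 ms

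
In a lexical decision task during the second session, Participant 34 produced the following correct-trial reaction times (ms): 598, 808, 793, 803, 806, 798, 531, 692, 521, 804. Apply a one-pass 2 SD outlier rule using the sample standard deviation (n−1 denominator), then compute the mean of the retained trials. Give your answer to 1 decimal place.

n = 10, ΣRT = 7154, M = 715.400
Σ(x−M)² = 131276.40; s = √(131276.40/9) = 120.774
Cutoffs: 715.400 ± 2·120.774 → [473.9, 956.9]
No RTs fall outside the cutoffs; all 10 retained. Mean = 7154/10 = 715.400

715.4 ms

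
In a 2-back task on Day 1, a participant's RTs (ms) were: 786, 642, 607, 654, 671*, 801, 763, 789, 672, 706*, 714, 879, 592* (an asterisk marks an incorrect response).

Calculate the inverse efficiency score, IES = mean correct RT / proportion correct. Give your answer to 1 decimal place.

949.9 ms

Correct trials (n=10): 786, 642, 607, 654, 801, 763, 789, 672, 714, 879
Mean correct RT = 7307/10 = 730.7000 ms
Proportion correct = 10/13
IES = 730.7000 / (10/13) = 949.910 ms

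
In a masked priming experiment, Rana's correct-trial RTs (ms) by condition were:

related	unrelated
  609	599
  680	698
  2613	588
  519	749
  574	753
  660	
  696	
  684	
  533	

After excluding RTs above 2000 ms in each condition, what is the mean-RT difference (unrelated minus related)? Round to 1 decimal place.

58.0 ms

related: exclude 2613
M(related) = 4955/8 = 619.375
M(unrelated) = 3387/5 = 677.400
Difference = 677.400 − 619.375 = 58.025 ms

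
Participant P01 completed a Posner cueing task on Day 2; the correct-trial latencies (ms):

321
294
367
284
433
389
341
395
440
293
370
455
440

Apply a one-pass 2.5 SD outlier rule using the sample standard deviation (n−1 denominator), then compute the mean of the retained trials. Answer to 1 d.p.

n = 13, ΣRT = 4822, M = 370.923
Σ(x−M)² = 44320.92; s = √(44320.92/12) = 60.773
Cutoffs: 370.923 ± 2.5·60.773 → [219.0, 522.9]
No RTs fall outside the cutoffs; all 13 retained. Mean = 4822/13 = 370.923

370.9 ms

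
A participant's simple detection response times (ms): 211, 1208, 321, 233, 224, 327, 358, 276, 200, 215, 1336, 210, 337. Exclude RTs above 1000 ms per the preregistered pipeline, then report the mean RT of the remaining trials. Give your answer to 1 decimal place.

Excluded: 1208, 1336
Retained (n=11): Σ = 2912
Mean = 2912/11 = 264.7273

264.7 ms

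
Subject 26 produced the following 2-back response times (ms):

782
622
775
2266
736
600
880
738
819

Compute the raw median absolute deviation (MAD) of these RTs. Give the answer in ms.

Sorted: 600, 622, 736, 738, 775, 782, 819, 880, 2266 → median = 775
|x − 775|: 7, 153, 0, 1491, 39, 175, 105, 37, 44
Sorted deviations: 0, 7, 37, 39, 44, 105, 153, 175, 1491 → MAD = 44

44 ms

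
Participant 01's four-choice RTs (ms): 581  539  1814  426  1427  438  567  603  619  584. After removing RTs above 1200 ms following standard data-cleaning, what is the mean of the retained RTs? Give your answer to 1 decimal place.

544.6 ms

Excluded: 1427, 1814
Retained (n=8): Σ = 4357
Mean = 4357/8 = 544.6250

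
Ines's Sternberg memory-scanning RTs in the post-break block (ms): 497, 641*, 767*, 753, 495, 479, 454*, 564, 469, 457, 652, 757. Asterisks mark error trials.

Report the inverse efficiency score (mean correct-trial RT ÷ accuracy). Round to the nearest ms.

Correct trials (n=9): 497, 753, 495, 479, 564, 469, 457, 652, 757
Mean correct RT = 5123/9 = 569.2222 ms
Proportion correct = 9/12
IES = 569.2222 / (9/12) = 758.963 ms

759 ms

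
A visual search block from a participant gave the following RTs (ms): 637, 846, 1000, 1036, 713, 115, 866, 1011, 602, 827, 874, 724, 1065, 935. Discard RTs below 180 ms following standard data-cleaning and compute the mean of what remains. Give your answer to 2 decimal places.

856.62 ms

Excluded: 115
Retained (n=13): Σ = 11136
Mean = 11136/13 = 856.6154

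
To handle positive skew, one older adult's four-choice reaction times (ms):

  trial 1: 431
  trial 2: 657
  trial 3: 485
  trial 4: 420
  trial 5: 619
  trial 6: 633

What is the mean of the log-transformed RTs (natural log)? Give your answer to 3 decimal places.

6.276

ln(RT): 6.0661, 6.4877, 6.1841, 6.0403, 6.4281, 6.4505
Σ ln(RT) = 37.6568
Mean = 37.6568/6 = 6.27613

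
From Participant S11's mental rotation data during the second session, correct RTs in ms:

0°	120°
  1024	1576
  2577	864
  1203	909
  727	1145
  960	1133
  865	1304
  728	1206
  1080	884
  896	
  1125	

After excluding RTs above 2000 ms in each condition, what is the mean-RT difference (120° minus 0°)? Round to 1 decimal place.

171.2 ms

0°: exclude 2577
M(0°) = 8608/9 = 956.444
M(120°) = 9021/8 = 1127.625
Difference = 1127.625 − 956.444 = 171.181 ms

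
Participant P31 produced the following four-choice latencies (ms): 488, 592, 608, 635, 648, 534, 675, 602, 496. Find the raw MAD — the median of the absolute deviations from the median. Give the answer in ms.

46 ms

Sorted: 488, 496, 534, 592, 602, 608, 635, 648, 675 → median = 602
|x − 602|: 114, 10, 6, 33, 46, 68, 73, 0, 106
Sorted deviations: 0, 6, 10, 33, 46, 68, 73, 106, 114 → MAD = 46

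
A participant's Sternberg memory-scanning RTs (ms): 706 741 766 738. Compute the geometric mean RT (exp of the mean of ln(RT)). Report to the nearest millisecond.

ln(RT): 6.5596, 6.6080, 6.6412, 6.6039
Mean ln(RT) = 26.4127/4 = 6.60319
Geometric mean = exp(6.60319) = 737.44 ms

737 ms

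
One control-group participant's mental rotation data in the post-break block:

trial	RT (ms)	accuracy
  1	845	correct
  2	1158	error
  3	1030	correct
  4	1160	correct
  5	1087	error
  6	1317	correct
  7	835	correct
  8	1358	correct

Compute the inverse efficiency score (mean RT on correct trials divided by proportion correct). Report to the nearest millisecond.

Correct trials (n=6): 845, 1030, 1160, 1317, 835, 1358
Mean correct RT = 6545/6 = 1090.8333 ms
Proportion correct = 6/8
IES = 1090.8333 / (6/8) = 1454.444 ms

1454 ms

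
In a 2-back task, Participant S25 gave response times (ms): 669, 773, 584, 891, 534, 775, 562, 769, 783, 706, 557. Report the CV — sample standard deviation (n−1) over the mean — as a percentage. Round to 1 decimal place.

17.1%

n = 11, Σ = 7603, M = 691.1818
Σ(x−M)² = 139731.636; s = √(139731.636/10) = 118.2081
CV = 118.2081 / 691.1818 = 0.17102 = 17.102%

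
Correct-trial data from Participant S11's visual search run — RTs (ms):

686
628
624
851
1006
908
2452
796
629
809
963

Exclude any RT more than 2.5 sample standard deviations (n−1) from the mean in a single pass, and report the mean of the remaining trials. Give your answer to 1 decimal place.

n = 11, ΣRT = 10352, M = 941.091
Σ(x−M)² = 2696294.91; s = √(2696294.91/10) = 519.259
Cutoffs: 941.091 ± 2.5·519.259 → [-357.1, 2239.2]
Outside: 2452 → excluded.
Retained (n=10): Σ = 7900, mean = 7900/10 = 790.000

790.0 ms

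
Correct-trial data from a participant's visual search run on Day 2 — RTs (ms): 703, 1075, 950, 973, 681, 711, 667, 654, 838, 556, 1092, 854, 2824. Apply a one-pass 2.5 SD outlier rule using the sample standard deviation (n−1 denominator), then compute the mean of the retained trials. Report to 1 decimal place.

812.8 ms

n = 13, ΣRT = 12578, M = 967.538
Σ(x−M)² = 4079387.23; s = √(4079387.23/12) = 583.051
Cutoffs: 967.538 ± 2.5·583.051 → [-490.1, 2425.2]
Outside: 2824 → excluded.
Retained (n=12): Σ = 9754, mean = 9754/12 = 812.833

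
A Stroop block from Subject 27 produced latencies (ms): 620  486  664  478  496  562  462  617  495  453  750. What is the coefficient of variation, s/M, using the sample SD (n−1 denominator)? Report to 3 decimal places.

n = 11, Σ = 6083, M = 553.0000
Σ(x−M)² = 94804.000; s = √(94804.000/10) = 97.3673
CV = 97.3673 / 553.0000 = 0.17607

0.176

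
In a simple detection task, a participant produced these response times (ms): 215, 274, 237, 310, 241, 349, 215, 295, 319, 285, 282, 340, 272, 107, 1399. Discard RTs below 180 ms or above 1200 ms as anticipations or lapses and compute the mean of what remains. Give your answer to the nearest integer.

280 ms

Excluded: 107, 1399
Retained (n=13): Σ = 3634
Mean = 3634/13 = 279.5385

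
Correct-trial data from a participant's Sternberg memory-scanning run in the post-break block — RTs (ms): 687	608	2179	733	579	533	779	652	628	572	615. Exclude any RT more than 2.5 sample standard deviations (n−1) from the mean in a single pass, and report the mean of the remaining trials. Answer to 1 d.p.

638.6 ms

n = 11, ΣRT = 8565, M = 778.636
Σ(x−M)² = 2209010.55; s = √(2209010.55/10) = 470.001
Cutoffs: 778.636 ± 2.5·470.001 → [-396.4, 1953.6]
Outside: 2179 → excluded.
Retained (n=10): Σ = 6386, mean = 6386/10 = 638.600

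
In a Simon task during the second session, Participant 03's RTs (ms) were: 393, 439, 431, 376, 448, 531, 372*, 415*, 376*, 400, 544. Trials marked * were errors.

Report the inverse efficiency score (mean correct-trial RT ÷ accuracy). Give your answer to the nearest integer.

612 ms

Correct trials (n=8): 393, 439, 431, 376, 448, 531, 400, 544
Mean correct RT = 3562/8 = 445.2500 ms
Proportion correct = 8/11
IES = 445.2500 / (8/11) = 612.219 ms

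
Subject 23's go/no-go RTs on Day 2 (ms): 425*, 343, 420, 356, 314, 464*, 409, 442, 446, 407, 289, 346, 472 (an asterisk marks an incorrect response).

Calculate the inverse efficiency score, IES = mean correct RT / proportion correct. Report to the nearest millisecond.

Correct trials (n=11): 343, 420, 356, 314, 409, 442, 446, 407, 289, 346, 472
Mean correct RT = 4244/11 = 385.8182 ms
Proportion correct = 11/13
IES = 385.8182 / (11/13) = 455.967 ms

456 ms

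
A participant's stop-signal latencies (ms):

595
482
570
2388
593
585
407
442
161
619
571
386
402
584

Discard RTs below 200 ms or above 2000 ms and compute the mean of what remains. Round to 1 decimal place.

Excluded: 161, 2388
Retained (n=12): Σ = 6236
Mean = 6236/12 = 519.6667

519.7 ms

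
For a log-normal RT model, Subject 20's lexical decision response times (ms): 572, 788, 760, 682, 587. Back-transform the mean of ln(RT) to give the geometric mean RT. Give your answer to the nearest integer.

ln(RT): 6.3491, 6.6695, 6.6333, 6.5250, 6.3750
Mean ln(RT) = 32.5520/5 = 6.51040
Geometric mean = exp(6.51040) = 672.10 ms

672 ms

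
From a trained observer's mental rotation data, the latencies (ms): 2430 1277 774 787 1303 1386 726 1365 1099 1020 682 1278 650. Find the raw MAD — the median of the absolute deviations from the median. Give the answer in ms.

287 ms

Sorted: 650, 682, 726, 774, 787, 1020, 1099, 1277, 1278, 1303, 1365, 1386, 2430 → median = 1099
|x − 1099|: 1331, 178, 325, 312, 204, 287, 373, 266, 0, 79, 417, 179, 449
Sorted deviations: 0, 79, 178, 179, 204, 266, 287, 312, 325, 373, 417, 449, 1331 → MAD = 287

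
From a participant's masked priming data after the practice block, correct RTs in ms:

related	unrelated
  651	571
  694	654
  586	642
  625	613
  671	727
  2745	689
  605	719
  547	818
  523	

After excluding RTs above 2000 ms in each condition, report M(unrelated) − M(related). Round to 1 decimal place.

related: exclude 2745
M(related) = 4902/8 = 612.750
M(unrelated) = 5433/8 = 679.125
Difference = 679.125 − 612.750 = 66.375 ms

66.4 ms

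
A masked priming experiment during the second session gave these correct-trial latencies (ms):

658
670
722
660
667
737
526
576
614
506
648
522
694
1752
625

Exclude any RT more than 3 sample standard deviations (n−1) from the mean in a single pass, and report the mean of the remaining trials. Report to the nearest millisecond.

n = 15, ΣRT = 10577, M = 705.133
Σ(x−M)² = 1244247.73; s = √(1244247.73/14) = 298.119
Cutoffs: 705.133 ± 3·298.119 → [-189.2, 1599.5]
Outside: 1752 → excluded.
Retained (n=14): Σ = 8825, mean = 8825/14 = 630.357

630 ms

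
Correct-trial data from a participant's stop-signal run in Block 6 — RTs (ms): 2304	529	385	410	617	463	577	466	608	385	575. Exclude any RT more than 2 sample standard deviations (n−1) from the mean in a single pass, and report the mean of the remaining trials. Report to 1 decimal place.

501.5 ms

n = 11, ΣRT = 7319, M = 665.364
Σ(x−M)² = 3028442.55; s = √(3028442.55/10) = 550.313
Cutoffs: 665.364 ± 2·550.313 → [-435.3, 1766.0]
Outside: 2304 → excluded.
Retained (n=10): Σ = 5015, mean = 5015/10 = 501.500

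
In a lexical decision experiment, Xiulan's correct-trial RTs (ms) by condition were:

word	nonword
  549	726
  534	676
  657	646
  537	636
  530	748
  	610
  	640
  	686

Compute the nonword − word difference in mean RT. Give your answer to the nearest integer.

M(word) = 2807/5 = 561.400
M(nonword) = 5368/8 = 671.000
Difference = 671.000 − 561.400 = 109.600 ms

110 ms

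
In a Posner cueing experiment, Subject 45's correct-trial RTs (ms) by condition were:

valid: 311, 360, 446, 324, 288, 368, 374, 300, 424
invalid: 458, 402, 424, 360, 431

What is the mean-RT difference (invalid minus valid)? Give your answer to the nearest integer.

60 ms

M(valid) = 3195/9 = 355.000
M(invalid) = 2075/5 = 415.000
Difference = 415.000 − 355.000 = 60.000 ms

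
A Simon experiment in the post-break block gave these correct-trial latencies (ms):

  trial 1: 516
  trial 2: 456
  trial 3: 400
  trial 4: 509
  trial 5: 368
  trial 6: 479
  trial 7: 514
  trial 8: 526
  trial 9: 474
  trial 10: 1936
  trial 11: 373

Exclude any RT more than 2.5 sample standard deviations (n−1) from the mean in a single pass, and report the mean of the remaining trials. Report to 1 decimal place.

n = 11, ΣRT = 6551, M = 595.545
Σ(x−M)² = 2009492.73; s = √(2009492.73/10) = 448.274
Cutoffs: 595.545 ± 2.5·448.274 → [-525.1, 1716.2]
Outside: 1936 → excluded.
Retained (n=10): Σ = 4615, mean = 4615/10 = 461.500

461.5 ms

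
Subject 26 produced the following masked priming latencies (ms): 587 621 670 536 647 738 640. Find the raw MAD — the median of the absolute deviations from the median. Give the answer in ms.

30 ms

Sorted: 536, 587, 621, 640, 647, 670, 738 → median = 640
|x − 640|: 53, 19, 30, 104, 7, 98, 0
Sorted deviations: 0, 7, 19, 30, 53, 98, 104 → MAD = 30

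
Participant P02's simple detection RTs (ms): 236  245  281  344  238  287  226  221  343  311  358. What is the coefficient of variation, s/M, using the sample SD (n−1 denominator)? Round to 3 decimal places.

n = 11, Σ = 3090, M = 280.9091
Σ(x−M)² = 26472.909; s = √(26472.909/10) = 51.4518
CV = 51.4518 / 280.9091 = 0.18316

0.183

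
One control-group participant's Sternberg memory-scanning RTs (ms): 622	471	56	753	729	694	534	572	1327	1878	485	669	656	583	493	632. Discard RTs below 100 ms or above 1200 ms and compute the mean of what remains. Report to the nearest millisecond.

Excluded: 56, 1327, 1878
Retained (n=13): Σ = 7893
Mean = 7893/13 = 607.1538

607 ms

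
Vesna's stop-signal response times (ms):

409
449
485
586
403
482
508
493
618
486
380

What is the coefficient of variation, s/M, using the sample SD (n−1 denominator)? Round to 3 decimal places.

n = 11, Σ = 5299, M = 481.7273
Σ(x−M)² = 53196.182; s = √(53196.182/10) = 72.9357
CV = 72.9357 / 481.7273 = 0.15140

0.151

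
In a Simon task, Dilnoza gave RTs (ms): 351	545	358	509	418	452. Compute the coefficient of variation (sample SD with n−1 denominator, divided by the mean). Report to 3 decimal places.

0.180

n = 6, Σ = 2633, M = 438.8333
Σ(x−M)² = 31050.833; s = √(31050.833/5) = 78.8046
CV = 78.8046 / 438.8333 = 0.17958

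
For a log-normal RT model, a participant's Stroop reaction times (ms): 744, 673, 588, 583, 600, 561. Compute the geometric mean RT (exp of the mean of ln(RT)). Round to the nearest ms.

ln(RT): 6.6120, 6.5117, 6.3767, 6.3682, 6.3969, 6.3297
Mean ln(RT) = 38.5954/6 = 6.43256
Geometric mean = exp(6.43256) = 621.76 ms

622 ms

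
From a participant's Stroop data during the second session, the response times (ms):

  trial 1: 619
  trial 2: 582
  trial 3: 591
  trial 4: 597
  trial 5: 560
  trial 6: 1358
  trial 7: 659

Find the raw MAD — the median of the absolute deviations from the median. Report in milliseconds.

Sorted: 560, 582, 591, 597, 619, 659, 1358 → median = 597
|x − 597|: 22, 15, 6, 0, 37, 761, 62
Sorted deviations: 0, 6, 15, 22, 37, 62, 761 → MAD = 22

22 ms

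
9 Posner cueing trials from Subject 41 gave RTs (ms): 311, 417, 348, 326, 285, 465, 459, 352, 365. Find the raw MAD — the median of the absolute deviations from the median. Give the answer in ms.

41 ms

Sorted: 285, 311, 326, 348, 352, 365, 417, 459, 465 → median = 352
|x − 352|: 41, 65, 4, 26, 67, 113, 107, 0, 13
Sorted deviations: 0, 4, 13, 26, 41, 65, 67, 107, 113 → MAD = 41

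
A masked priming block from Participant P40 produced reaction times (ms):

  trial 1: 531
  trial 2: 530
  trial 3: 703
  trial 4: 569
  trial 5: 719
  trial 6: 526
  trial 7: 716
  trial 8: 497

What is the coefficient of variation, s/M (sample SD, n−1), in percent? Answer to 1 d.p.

n = 8, Σ = 4791, M = 598.8750
Σ(x−M)² = 64922.875; s = √(64922.875/7) = 96.3052
CV = 96.3052 / 598.8750 = 0.16081 = 16.081%

16.1%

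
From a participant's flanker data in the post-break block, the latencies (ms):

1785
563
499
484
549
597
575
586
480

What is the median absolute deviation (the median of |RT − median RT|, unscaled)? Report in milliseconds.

34 ms

Sorted: 480, 484, 499, 549, 563, 575, 586, 597, 1785 → median = 563
|x − 563|: 1222, 0, 64, 79, 14, 34, 12, 23, 83
Sorted deviations: 0, 12, 14, 23, 34, 64, 79, 83, 1222 → MAD = 34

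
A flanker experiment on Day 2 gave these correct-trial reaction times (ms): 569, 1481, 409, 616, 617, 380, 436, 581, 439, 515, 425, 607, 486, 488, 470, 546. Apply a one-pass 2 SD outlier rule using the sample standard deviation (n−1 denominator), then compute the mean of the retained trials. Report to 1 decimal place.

505.6 ms

n = 16, ΣRT = 9065, M = 566.562
Σ(x−M)² = 981091.94; s = √(981091.94/15) = 255.746
Cutoffs: 566.562 ± 2·255.746 → [55.1, 1078.1]
Outside: 1481 → excluded.
Retained (n=15): Σ = 7584, mean = 7584/15 = 505.600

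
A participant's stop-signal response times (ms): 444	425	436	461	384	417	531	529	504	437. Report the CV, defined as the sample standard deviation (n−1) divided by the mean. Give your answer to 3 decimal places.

n = 10, Σ = 4568, M = 456.8000
Σ(x−M)² = 21847.600; s = √(21847.600/9) = 49.2698
CV = 49.2698 / 456.8000 = 0.10786

0.108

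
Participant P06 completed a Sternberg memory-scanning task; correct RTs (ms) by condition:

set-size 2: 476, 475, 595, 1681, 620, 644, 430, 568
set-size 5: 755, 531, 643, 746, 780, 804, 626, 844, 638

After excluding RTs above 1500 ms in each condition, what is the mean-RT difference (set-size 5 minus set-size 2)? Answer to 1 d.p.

163.4 ms

set-size 2: exclude 1681
M(set-size 2) = 3808/7 = 544.000
M(set-size 5) = 6367/9 = 707.444
Difference = 707.444 − 544.000 = 163.444 ms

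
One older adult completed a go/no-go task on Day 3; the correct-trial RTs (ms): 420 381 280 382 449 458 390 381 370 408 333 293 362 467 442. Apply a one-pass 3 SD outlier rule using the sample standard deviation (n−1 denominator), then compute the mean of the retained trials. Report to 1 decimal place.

n = 15, ΣRT = 5816, M = 387.733
Σ(x−M)² = 44052.93; s = √(44052.93/14) = 56.095
Cutoffs: 387.733 ± 3·56.095 → [219.4, 556.0]
No RTs fall outside the cutoffs; all 15 retained. Mean = 5816/15 = 387.733

387.7 ms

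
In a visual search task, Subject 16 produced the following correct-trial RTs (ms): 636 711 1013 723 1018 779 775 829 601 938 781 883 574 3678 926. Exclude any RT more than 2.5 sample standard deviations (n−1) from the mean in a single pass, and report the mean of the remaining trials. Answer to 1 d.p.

799.1 ms

n = 15, ΣRT = 14865, M = 991.000
Σ(x−M)² = 8004062.00; s = √(8004062.00/14) = 756.121
Cutoffs: 991.000 ± 2.5·756.121 → [-899.3, 2881.3]
Outside: 3678 → excluded.
Retained (n=14): Σ = 11187, mean = 11187/14 = 799.071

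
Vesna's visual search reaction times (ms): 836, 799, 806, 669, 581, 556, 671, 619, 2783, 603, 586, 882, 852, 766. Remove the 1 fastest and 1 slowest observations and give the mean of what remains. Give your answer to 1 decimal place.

722.5 ms

Sorted: 556, 581, 586, 603, 619, 669, 671, 766, 799, 806, 836, 852, 882, 2783
Drop lowest 1 (556) and highest 1 (2783)
Remaining (n=12): Σ = 8670, mean = 8670/12 = 722.500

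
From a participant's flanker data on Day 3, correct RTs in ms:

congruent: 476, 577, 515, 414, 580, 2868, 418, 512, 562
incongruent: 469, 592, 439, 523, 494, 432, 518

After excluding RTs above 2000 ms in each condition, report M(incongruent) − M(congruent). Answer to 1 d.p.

congruent: exclude 2868
M(congruent) = 4054/8 = 506.750
M(incongruent) = 3467/7 = 495.286
Difference = 495.286 − 506.750 = -11.464 ms

-11.5 ms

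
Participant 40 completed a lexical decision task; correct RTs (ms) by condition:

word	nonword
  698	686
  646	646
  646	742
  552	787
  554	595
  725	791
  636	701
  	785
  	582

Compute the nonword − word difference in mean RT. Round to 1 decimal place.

M(word) = 4457/7 = 636.714
M(nonword) = 6315/9 = 701.667
Difference = 701.667 − 636.714 = 64.952 ms

65.0 ms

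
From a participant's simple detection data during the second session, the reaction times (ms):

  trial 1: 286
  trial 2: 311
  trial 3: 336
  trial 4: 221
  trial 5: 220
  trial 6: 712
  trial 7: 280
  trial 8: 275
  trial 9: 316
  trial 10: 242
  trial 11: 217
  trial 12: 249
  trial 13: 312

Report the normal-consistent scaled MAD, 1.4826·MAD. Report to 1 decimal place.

53.4 ms

Sorted: 217, 220, 221, 242, 249, 275, 280, 286, 311, 312, 316, 336, 712 → median = 280
|x − 280| sorted: 0, 5, 6, 31, 31, 32, 36, 38, 56, 59, 60, 63, 432 → MAD = 36
Robust SD ≈ 1.4826 × 36 = 53.374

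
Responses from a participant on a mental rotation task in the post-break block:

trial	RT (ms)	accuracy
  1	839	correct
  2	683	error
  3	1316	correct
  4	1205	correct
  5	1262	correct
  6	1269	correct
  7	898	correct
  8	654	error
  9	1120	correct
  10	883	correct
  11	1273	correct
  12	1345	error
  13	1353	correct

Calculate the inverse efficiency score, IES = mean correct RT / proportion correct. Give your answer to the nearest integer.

Correct trials (n=10): 839, 1316, 1205, 1262, 1269, 898, 1120, 883, 1273, 1353
Mean correct RT = 11418/10 = 1141.8000 ms
Proportion correct = 10/13
IES = 1141.8000 / (10/13) = 1484.340 ms

1484 ms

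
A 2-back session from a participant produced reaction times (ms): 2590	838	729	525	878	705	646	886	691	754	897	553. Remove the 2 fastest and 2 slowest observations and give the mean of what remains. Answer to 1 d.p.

765.9 ms

Sorted: 525, 553, 646, 691, 705, 729, 754, 838, 878, 886, 897, 2590
Drop lowest 2 (525, 553) and highest 2 (897, 2590)
Remaining (n=8): Σ = 6127, mean = 6127/8 = 765.875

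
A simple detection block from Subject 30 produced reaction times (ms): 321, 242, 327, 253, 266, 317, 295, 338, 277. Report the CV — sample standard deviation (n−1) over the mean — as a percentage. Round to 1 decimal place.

n = 9, Σ = 2636, M = 292.8889
Σ(x−M)² = 9730.889; s = √(9730.889/8) = 34.8764
CV = 34.8764 / 292.8889 = 0.11908 = 11.908%

11.9%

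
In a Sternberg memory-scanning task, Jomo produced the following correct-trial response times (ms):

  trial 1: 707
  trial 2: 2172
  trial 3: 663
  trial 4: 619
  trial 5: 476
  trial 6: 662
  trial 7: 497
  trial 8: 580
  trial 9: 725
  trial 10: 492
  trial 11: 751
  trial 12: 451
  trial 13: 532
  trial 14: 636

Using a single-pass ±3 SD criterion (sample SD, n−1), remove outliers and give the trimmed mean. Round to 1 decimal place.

599.3 ms

n = 14, ΣRT = 9963, M = 711.643
Σ(x−M)² = 2420905.21; s = √(2420905.21/13) = 431.536
Cutoffs: 711.643 ± 3·431.536 → [-583.0, 2006.3]
Outside: 2172 → excluded.
Retained (n=13): Σ = 7791, mean = 7791/13 = 599.308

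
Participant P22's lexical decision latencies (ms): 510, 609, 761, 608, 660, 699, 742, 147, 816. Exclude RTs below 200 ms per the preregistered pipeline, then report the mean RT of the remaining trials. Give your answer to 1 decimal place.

Excluded: 147
Retained (n=8): Σ = 5405
Mean = 5405/8 = 675.6250

675.6 ms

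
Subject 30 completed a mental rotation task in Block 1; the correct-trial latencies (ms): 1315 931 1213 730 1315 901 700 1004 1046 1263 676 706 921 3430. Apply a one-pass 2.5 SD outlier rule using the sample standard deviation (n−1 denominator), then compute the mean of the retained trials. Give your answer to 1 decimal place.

978.5 ms

n = 14, ΣRT = 16151, M = 1153.643
Σ(x−M)² = 6264649.21; s = √(6264649.21/13) = 694.187
Cutoffs: 1153.643 ± 2.5·694.187 → [-581.8, 2889.1]
Outside: 3430 → excluded.
Retained (n=13): Σ = 12721, mean = 12721/13 = 978.538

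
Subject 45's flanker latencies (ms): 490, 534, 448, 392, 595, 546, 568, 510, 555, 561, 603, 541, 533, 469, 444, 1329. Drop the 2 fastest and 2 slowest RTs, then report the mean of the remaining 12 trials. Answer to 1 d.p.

529.2 ms

Sorted: 392, 444, 448, 469, 490, 510, 533, 534, 541, 546, 555, 561, 568, 595, 603, 1329
Drop lowest 2 (392, 444) and highest 2 (603, 1329)
Remaining (n=12): Σ = 6350, mean = 6350/12 = 529.167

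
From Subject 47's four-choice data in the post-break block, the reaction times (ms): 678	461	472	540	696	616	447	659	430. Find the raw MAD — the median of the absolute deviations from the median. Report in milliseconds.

Sorted: 430, 447, 461, 472, 540, 616, 659, 678, 696 → median = 540
|x − 540|: 138, 79, 68, 0, 156, 76, 93, 119, 110
Sorted deviations: 0, 68, 76, 79, 93, 110, 119, 138, 156 → MAD = 93

93 ms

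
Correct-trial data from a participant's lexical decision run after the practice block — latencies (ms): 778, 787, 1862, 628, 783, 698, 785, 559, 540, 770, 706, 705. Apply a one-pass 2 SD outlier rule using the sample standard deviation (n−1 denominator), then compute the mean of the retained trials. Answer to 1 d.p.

n = 12, ΣRT = 9601, M = 800.083
Σ(x−M)² = 1313440.92; s = √(1313440.92/11) = 345.548
Cutoffs: 800.083 ± 2·345.548 → [109.0, 1491.2]
Outside: 1862 → excluded.
Retained (n=11): Σ = 7739, mean = 7739/11 = 703.545

703.5 ms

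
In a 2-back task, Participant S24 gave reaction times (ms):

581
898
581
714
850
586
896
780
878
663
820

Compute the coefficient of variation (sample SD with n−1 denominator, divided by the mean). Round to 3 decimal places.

n = 11, Σ = 8247, M = 749.7273
Σ(x−M)² = 168286.182; s = √(168286.182/10) = 129.7252
CV = 129.7252 / 749.7273 = 0.17303

0.173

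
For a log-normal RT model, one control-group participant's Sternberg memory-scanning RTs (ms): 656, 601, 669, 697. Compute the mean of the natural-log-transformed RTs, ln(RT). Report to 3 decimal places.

ln(RT): 6.4862, 6.3986, 6.5058, 6.5468
Σ ln(RT) = 25.9373
Mean = 25.9373/4 = 6.48433

6.484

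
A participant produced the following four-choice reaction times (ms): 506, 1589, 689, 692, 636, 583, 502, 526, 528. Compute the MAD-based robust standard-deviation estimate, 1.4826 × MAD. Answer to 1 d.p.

Sorted: 502, 506, 526, 528, 583, 636, 689, 692, 1589 → median = 583
|x − 583| sorted: 0, 53, 55, 57, 77, 81, 106, 109, 1006 → MAD = 77
Robust SD ≈ 1.4826 × 77 = 114.160

114.2 ms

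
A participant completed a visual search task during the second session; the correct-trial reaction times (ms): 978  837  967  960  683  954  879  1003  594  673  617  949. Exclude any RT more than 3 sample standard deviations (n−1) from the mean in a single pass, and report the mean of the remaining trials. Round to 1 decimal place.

841.2 ms

n = 12, ΣRT = 10094, M = 841.167
Σ(x−M)² = 265315.67; s = √(265315.67/11) = 155.305
Cutoffs: 841.167 ± 3·155.305 → [375.3, 1307.1]
No RTs fall outside the cutoffs; all 12 retained. Mean = 10094/12 = 841.167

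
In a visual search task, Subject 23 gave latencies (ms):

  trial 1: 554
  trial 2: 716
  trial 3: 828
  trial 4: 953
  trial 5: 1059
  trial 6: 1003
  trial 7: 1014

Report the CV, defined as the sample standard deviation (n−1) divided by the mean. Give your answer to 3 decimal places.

0.212

n = 7, Σ = 6127, M = 875.2857
Σ(x−M)² = 206175.429; s = √(206175.429/6) = 185.3714
CV = 185.3714 / 875.2857 = 0.21178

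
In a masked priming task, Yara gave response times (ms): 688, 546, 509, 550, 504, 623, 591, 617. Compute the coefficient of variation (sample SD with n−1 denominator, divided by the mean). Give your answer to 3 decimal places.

0.109

n = 8, Σ = 4628, M = 578.5000
Σ(x−M)² = 27858.000; s = √(27858.000/7) = 63.0850
CV = 63.0850 / 578.5000 = 0.10905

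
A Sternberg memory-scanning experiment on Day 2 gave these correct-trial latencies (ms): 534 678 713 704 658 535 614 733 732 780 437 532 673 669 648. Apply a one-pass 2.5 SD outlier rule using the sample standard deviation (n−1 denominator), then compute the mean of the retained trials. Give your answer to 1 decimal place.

n = 15, ΣRT = 9640, M = 642.667
Σ(x−M)² = 125603.33; s = √(125603.33/14) = 94.719
Cutoffs: 642.667 ± 2.5·94.719 → [405.9, 879.5]
No RTs fall outside the cutoffs; all 15 retained. Mean = 9640/15 = 642.667

642.7 ms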